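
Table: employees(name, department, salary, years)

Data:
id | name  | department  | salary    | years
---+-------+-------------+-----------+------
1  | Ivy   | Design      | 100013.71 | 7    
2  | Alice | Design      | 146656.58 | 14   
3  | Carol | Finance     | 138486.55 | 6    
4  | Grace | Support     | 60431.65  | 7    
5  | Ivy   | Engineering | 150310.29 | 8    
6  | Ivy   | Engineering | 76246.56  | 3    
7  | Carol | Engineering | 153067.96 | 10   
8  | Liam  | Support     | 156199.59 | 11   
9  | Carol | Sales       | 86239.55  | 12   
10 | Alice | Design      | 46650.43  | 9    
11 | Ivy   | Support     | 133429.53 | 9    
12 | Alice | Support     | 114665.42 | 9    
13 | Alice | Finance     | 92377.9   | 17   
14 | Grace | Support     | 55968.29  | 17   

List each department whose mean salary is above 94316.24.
SELECT department, AVG(salary)
FROM employees
GROUP BY department
HAVING AVG(salary) > 94316.24

Result:
  Design: avg=97773.57
  Engineering: avg=126541.60
  Finance: avg=115432.23
  Support: avg=104138.90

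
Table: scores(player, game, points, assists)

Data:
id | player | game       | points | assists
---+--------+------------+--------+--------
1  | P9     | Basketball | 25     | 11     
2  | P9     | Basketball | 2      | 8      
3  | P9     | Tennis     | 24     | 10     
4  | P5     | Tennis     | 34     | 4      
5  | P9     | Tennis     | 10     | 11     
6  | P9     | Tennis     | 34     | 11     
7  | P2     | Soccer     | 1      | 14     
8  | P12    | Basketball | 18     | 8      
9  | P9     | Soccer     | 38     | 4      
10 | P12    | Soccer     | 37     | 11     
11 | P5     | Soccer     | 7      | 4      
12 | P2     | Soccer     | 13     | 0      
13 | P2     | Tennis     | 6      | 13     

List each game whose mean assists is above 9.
SELECT game, AVG(assists)
FROM scores
GROUP BY game
HAVING AVG(assists) > 9

Result:
  Tennis: avg=9.80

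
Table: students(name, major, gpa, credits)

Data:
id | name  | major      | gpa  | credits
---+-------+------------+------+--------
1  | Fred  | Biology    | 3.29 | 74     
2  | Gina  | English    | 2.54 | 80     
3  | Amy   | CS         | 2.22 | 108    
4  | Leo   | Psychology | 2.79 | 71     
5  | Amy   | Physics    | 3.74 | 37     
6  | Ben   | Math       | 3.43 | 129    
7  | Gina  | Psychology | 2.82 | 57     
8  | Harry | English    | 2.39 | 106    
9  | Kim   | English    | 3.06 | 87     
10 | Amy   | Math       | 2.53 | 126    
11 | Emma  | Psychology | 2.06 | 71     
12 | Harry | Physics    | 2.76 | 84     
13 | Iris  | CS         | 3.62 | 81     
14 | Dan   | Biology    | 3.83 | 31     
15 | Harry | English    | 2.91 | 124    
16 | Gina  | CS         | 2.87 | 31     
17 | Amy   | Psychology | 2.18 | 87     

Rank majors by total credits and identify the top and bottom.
SELECT major, SUM(credits)
FROM students
GROUP BY major
ORDER BY SUM(credits)

All groups:
  Biology: 105
  Physics: 121
  CS: 220
  Math: 255
  Psychology: 286
  English: 397

Highest: English (397)
Lowest: Biology (105)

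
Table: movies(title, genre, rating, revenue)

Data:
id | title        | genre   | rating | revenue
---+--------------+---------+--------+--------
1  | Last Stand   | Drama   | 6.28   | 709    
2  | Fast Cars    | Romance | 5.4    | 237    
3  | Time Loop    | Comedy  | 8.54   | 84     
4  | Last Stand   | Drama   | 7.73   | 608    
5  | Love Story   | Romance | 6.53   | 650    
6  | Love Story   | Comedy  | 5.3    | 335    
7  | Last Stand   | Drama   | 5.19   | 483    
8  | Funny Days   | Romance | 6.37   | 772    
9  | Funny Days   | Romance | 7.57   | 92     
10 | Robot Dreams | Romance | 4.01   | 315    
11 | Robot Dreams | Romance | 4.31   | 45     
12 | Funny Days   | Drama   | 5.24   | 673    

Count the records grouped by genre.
SELECT genre, COUNT(*) as count
FROM movies
GROUP BY genre

Result:
  Comedy: 2
  Drama: 4
  Romance: 6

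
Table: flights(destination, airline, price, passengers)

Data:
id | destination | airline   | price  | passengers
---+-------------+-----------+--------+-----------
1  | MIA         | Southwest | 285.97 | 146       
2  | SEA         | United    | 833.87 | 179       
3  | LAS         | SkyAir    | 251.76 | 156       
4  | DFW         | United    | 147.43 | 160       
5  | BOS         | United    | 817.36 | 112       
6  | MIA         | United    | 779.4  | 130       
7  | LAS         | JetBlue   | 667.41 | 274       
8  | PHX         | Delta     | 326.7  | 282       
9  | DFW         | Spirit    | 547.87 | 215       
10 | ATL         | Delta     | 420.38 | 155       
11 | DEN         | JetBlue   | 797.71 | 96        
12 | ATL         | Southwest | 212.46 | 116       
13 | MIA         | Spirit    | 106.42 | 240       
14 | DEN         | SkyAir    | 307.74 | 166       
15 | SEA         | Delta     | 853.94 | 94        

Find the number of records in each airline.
SELECT airline, COUNT(*) as count
FROM flights
GROUP BY airline

Result:
  Delta: 3
  JetBlue: 2
  SkyAir: 2
  Southwest: 2
  Spirit: 2
  United: 4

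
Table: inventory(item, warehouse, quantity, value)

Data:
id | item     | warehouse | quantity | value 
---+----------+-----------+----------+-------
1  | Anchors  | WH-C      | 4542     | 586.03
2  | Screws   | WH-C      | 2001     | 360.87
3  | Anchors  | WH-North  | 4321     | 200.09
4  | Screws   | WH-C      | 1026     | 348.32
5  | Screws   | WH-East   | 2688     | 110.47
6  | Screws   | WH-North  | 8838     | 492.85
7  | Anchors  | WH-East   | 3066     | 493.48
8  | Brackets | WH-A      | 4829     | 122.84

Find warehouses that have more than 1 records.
SELECT warehouse, COUNT(*) as cnt
FROM inventory
GROUP BY warehouse
HAVING COUNT(*) > 1

Result:
  WH-C: 3
  WH-East: 2
  WH-North: 2

Note: HAVING filters groups after aggregation, WHERE filters rows before.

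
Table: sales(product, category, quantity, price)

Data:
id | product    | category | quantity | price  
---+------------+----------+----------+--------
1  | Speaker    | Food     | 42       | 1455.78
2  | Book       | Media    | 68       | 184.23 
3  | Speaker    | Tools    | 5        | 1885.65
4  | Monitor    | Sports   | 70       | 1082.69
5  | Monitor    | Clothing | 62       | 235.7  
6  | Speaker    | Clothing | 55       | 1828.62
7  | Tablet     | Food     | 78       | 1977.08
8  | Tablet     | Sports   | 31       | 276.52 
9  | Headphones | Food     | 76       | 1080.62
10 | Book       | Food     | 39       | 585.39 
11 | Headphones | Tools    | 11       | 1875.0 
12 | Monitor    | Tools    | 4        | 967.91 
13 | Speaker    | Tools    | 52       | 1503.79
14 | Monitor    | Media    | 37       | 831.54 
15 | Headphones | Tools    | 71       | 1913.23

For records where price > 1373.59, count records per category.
SELECT category, COUNT(*)
FROM sales
WHERE price > 1373.59
GROUP BY category

Note: WHERE filters rows before grouping.

Result:
  Clothing: 1
  Food: 2
  Tools: 4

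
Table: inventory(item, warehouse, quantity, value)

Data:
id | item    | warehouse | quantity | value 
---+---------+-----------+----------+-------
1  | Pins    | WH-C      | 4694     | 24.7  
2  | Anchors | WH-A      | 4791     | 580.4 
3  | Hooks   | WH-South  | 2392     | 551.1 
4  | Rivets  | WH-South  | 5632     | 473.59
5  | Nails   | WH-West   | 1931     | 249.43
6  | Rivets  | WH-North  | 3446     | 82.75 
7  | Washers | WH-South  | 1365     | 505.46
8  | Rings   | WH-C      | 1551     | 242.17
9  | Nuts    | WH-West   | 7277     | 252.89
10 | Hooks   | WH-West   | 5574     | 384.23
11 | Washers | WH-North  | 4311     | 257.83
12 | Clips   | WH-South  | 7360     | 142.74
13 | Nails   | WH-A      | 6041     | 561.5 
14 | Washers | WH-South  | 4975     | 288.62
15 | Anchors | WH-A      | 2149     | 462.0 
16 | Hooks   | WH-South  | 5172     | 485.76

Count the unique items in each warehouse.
SELECT warehouse, COUNT(DISTINCT item)
FROM inventory
GROUP BY warehouse

Result:
  WH-A: 2 distinct
  WH-C: 2 distinct
  WH-North: 2 distinct
  WH-South: 4 distinct
  WH-West: 3 distinct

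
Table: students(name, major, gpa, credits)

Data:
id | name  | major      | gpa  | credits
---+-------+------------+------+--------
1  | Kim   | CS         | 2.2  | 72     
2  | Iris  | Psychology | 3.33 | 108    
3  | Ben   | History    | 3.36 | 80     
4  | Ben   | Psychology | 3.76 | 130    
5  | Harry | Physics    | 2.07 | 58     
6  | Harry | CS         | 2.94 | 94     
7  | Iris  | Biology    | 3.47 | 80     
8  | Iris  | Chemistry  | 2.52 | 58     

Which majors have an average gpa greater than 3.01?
SELECT major, AVG(gpa)
FROM students
GROUP BY major
HAVING AVG(gpa) > 3.01

Result:
  Biology: avg=3.47
  History: avg=3.36
  Psychology: avg=3.55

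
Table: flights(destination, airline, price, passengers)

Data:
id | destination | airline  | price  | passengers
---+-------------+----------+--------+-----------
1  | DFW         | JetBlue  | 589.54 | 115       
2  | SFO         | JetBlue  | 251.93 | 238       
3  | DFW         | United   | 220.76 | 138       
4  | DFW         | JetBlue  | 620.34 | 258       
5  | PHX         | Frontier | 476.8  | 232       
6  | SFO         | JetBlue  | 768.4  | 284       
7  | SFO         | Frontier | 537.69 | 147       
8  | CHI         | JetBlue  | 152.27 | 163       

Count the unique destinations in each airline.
SELECT airline, COUNT(DISTINCT destination)
FROM flights
GROUP BY airline

Result:
  Frontier: 2 distinct
  JetBlue: 3 distinct
  United: 1 distinct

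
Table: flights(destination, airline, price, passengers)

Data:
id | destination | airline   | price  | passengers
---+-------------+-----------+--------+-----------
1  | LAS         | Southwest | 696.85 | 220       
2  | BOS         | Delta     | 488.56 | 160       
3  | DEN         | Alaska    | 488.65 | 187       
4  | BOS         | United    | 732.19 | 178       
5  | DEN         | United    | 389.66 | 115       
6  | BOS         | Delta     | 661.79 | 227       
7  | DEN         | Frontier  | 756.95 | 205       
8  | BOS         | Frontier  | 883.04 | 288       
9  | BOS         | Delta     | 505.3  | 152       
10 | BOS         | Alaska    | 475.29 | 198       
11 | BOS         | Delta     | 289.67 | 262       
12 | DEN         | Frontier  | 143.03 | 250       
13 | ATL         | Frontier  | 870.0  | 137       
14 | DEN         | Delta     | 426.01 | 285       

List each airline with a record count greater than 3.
SELECT airline, COUNT(*) as cnt
FROM flights
GROUP BY airline
HAVING COUNT(*) > 3

Result:
  Delta: 5
  Frontier: 4

Note: HAVING filters groups after aggregation, WHERE filters rows before.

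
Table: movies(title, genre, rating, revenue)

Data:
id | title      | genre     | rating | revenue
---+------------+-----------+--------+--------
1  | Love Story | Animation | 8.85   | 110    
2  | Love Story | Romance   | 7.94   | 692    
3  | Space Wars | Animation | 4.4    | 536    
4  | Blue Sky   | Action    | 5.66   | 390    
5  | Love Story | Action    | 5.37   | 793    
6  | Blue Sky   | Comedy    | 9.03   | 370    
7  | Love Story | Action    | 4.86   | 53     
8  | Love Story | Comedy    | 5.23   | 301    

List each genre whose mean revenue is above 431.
SELECT genre, AVG(revenue)
FROM movies
GROUP BY genre
HAVING AVG(revenue) > 431

Result:
  Romance: avg=692.00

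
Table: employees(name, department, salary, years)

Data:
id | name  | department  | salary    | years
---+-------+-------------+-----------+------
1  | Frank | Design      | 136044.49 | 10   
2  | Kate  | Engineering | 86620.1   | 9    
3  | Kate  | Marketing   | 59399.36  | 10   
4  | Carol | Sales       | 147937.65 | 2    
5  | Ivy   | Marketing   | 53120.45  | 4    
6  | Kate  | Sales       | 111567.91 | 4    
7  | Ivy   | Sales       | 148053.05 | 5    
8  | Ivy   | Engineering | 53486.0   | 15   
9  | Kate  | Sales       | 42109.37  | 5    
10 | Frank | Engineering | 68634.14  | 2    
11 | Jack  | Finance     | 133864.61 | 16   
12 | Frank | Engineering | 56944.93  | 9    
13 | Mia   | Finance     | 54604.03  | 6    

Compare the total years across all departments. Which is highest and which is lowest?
SELECT department, SUM(years)
FROM employees
GROUP BY department
ORDER BY SUM(years)

All groups:
  Design: 10
  Marketing: 14
  Sales: 16
  Finance: 22
  Engineering: 35

Highest: Engineering (35)
Lowest: Design (10)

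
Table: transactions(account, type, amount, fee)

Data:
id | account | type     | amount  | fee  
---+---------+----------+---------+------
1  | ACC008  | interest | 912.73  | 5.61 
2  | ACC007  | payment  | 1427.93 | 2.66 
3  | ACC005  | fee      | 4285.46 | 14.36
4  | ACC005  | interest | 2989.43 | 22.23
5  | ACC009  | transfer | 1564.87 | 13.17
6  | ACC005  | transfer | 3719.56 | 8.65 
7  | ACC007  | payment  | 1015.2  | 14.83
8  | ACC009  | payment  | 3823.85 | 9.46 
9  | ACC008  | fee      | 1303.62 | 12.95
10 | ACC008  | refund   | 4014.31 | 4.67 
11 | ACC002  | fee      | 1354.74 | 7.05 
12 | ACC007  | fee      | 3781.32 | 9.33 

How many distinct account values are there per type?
SELECT type, COUNT(DISTINCT account)
FROM transactions
GROUP BY type

Result:
  fee: 4 distinct
  interest: 2 distinct
  payment: 2 distinct
  refund: 1 distinct
  transfer: 2 distinct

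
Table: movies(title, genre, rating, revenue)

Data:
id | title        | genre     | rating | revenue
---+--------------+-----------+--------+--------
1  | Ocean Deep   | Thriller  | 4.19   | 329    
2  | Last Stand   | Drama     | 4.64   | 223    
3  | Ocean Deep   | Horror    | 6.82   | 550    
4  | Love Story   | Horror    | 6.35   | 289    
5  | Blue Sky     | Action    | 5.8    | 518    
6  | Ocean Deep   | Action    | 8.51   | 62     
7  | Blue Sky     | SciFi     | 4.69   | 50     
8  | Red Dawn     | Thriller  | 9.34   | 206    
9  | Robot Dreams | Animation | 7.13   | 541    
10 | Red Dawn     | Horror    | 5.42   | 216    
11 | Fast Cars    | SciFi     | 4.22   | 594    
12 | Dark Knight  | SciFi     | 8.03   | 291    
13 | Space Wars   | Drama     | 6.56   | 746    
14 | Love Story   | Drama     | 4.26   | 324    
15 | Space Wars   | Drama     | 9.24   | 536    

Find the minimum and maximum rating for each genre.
SELECT genre, MIN(rating), MAX(rating)
FROM movies
GROUP BY genre

Result:
  Action: min=5.80, max=8.51
  Animation: min=7.13, max=7.13
  Drama: min=4.26, max=9.24
  Horror: min=5.42, max=6.82
  SciFi: min=4.22, max=8.03
  Thriller: min=4.19, max=9.34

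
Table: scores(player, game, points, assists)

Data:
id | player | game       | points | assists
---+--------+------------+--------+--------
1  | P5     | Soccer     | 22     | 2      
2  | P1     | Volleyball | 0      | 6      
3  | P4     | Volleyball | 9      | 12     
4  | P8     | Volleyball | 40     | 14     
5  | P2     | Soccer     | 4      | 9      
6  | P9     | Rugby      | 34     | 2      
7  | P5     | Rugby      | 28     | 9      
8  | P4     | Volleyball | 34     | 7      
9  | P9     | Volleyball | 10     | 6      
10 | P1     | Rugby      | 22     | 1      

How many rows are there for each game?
SELECT game, COUNT(*) as count
FROM scores
GROUP BY game

Result:
  Rugby: 3
  Soccer: 2
  Volleyball: 5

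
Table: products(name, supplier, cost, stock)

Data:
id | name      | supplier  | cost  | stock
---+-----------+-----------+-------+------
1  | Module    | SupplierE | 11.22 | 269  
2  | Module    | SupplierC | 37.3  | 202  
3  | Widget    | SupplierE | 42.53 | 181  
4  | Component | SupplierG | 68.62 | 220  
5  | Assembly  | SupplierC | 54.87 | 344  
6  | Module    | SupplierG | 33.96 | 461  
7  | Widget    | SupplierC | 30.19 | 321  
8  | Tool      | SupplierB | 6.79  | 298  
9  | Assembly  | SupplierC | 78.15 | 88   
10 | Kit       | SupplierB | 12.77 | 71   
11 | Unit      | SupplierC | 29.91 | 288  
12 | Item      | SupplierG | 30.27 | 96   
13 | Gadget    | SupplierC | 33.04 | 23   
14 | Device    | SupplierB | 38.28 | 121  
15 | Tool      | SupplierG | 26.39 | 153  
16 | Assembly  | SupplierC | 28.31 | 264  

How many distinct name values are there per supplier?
SELECT supplier, COUNT(DISTINCT name)
FROM products
GROUP BY supplier

Result:
  SupplierB: 3 distinct
  SupplierC: 5 distinct
  SupplierE: 2 distinct
  SupplierG: 4 distinct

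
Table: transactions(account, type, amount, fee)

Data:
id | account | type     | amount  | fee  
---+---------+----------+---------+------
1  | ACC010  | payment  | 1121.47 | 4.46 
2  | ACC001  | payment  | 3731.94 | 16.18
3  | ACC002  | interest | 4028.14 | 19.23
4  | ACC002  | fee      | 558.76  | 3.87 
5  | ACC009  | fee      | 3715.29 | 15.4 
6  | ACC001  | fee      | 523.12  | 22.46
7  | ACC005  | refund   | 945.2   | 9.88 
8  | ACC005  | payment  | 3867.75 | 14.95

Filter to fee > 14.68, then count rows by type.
SELECT type, COUNT(*)
FROM transactions
WHERE fee > 14.68
GROUP BY type

Note: WHERE filters rows before grouping.

Result:
  fee: 2
  interest: 1
  payment: 2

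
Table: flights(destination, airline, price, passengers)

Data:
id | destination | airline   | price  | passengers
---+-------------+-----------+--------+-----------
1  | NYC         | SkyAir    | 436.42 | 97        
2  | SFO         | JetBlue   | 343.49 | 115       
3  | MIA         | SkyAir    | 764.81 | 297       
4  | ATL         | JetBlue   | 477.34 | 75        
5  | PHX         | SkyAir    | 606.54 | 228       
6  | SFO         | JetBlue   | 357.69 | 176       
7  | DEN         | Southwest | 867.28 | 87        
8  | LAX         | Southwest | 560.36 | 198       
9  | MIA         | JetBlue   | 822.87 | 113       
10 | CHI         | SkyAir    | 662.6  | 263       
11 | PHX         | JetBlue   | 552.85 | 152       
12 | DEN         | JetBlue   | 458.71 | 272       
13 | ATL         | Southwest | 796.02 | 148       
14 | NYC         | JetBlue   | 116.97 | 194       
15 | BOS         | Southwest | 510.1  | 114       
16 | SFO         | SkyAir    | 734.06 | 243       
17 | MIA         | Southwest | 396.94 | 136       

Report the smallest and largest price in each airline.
SELECT airline, MIN(price), MAX(price)
FROM flights
GROUP BY airline

Result:
  JetBlue: min=116.97, max=822.87
  SkyAir: min=436.42, max=764.81
  Southwest: min=396.94, max=867.28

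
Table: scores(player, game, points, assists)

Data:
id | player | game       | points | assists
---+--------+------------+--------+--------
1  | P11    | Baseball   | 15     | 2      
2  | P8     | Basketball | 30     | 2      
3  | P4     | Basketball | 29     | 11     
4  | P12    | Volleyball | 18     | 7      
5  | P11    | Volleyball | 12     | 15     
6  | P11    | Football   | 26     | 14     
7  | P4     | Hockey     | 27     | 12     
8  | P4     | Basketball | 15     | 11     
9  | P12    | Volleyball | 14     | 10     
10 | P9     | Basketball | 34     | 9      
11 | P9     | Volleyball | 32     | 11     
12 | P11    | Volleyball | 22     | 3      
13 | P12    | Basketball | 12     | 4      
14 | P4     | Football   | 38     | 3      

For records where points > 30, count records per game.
SELECT game, COUNT(*)
FROM scores
WHERE points > 30
GROUP BY game

Note: WHERE filters rows before grouping.

Result:
  Basketball: 1
  Football: 1
  Volleyball: 1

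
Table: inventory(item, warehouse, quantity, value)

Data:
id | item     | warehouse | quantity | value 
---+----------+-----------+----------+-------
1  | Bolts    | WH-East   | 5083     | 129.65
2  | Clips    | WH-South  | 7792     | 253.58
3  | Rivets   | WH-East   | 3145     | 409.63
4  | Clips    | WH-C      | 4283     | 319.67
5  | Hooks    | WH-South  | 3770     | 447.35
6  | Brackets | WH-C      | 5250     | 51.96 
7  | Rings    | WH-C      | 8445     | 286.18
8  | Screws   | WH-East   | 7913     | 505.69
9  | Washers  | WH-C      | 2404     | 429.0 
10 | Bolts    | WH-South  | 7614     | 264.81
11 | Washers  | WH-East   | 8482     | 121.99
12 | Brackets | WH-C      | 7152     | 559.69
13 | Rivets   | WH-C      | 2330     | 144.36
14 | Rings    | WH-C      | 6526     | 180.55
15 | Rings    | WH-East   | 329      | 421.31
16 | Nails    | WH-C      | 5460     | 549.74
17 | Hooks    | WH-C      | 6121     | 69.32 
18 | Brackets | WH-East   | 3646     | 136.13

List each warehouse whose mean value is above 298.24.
SELECT warehouse, AVG(value)
FROM inventory
GROUP BY warehouse
HAVING AVG(value) > 298.24

Result:
  WH-South: avg=321.91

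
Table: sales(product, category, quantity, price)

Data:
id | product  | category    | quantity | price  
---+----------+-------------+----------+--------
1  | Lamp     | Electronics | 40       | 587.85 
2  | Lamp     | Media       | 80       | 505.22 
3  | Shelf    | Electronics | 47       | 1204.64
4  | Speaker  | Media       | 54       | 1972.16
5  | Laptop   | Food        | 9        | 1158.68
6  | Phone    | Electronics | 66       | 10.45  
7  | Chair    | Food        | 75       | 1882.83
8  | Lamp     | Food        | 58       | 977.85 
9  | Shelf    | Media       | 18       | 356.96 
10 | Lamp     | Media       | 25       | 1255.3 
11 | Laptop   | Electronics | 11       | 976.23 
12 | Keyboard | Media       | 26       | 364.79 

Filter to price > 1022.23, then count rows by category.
SELECT category, COUNT(*)
FROM sales
WHERE price > 1022.23
GROUP BY category

Note: WHERE filters rows before grouping.

Result:
  Electronics: 1
  Food: 2
  Media: 2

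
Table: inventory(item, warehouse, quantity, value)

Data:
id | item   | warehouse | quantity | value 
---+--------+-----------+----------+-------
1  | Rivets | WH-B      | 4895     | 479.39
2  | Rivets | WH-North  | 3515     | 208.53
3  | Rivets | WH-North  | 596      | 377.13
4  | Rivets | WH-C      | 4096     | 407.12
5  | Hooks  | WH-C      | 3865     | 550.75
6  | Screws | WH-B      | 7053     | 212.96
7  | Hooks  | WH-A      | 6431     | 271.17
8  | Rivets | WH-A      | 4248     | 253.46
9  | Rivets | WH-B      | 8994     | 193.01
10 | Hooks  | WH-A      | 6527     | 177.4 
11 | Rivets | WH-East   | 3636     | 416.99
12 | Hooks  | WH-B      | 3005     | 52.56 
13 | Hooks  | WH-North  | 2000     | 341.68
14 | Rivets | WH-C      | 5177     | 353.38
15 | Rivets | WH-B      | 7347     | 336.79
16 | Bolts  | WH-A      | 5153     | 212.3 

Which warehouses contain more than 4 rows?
SELECT warehouse, COUNT(*) as cnt
FROM inventory
GROUP BY warehouse
HAVING COUNT(*) > 4

Result:
  WH-B: 5

Note: HAVING filters groups after aggregation, WHERE filters rows before.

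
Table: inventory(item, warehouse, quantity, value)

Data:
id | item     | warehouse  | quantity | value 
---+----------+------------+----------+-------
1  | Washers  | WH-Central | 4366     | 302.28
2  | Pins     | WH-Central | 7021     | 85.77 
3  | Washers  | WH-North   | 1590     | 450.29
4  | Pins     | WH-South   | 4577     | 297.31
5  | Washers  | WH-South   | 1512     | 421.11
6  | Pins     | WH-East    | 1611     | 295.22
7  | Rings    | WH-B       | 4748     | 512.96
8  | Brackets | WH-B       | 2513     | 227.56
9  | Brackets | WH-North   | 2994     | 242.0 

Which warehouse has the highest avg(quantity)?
SELECT warehouse, AVG(quantity) as val
FROM inventory
GROUP BY warehouse
ORDER BY val DESC
LIMIT 1

Result: WH-Central with avg(quantity) = 5693.50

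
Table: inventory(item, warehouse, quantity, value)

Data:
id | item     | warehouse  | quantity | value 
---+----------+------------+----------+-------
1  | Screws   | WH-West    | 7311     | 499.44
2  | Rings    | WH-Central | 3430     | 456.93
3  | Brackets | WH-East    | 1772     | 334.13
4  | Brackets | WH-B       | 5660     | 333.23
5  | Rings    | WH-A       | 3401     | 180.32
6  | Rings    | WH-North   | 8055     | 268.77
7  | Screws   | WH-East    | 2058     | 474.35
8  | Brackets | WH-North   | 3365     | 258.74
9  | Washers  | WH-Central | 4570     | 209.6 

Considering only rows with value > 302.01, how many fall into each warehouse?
SELECT warehouse, COUNT(*)
FROM inventory
WHERE value > 302.01
GROUP BY warehouse

Note: WHERE filters rows before grouping.

Result:
  WH-B: 1
  WH-Central: 1
  WH-East: 2
  WH-West: 1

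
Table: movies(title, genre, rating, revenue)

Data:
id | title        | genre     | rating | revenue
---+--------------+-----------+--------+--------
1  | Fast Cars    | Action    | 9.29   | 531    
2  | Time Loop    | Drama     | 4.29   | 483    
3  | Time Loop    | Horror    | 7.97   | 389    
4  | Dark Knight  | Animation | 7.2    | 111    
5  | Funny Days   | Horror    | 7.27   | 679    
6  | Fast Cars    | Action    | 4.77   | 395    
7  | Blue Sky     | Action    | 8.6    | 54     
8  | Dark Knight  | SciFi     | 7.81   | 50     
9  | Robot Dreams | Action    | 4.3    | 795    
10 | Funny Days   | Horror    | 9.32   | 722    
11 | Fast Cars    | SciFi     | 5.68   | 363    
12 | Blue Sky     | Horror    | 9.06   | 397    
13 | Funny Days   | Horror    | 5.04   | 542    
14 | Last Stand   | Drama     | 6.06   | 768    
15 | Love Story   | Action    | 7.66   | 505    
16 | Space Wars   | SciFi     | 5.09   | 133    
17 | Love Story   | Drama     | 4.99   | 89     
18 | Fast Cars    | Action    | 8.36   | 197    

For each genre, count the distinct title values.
SELECT genre, COUNT(DISTINCT title)
FROM movies
GROUP BY genre

Result:
  Action: 4 distinct
  Animation: 1 distinct
  Drama: 3 distinct
  Horror: 3 distinct
  SciFi: 3 distinct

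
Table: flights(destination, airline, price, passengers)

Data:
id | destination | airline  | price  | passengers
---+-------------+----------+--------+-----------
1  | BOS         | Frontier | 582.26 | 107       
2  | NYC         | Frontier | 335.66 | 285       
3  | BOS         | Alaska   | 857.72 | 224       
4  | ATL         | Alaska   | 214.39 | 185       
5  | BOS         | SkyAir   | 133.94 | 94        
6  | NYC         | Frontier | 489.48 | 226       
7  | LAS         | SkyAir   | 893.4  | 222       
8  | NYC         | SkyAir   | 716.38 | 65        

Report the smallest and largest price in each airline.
SELECT airline, MIN(price), MAX(price)
FROM flights
GROUP BY airline

Result:
  Alaska: min=214.39, max=857.72
  Frontier: min=335.66, max=582.26
  SkyAir: min=133.94, max=893.40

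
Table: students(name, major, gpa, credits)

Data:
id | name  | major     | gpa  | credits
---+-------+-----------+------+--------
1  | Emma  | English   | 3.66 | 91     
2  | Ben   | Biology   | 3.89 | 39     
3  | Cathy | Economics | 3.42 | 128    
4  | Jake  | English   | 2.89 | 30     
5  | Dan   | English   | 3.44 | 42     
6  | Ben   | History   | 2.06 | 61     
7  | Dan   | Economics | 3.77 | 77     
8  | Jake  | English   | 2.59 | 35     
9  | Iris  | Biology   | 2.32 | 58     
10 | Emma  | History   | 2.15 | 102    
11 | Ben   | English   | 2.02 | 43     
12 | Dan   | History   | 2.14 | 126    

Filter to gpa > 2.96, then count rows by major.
SELECT major, COUNT(*)
FROM students
WHERE gpa > 2.96
GROUP BY major

Note: WHERE filters rows before grouping.

Result:
  Biology: 1
  Economics: 2
  English: 2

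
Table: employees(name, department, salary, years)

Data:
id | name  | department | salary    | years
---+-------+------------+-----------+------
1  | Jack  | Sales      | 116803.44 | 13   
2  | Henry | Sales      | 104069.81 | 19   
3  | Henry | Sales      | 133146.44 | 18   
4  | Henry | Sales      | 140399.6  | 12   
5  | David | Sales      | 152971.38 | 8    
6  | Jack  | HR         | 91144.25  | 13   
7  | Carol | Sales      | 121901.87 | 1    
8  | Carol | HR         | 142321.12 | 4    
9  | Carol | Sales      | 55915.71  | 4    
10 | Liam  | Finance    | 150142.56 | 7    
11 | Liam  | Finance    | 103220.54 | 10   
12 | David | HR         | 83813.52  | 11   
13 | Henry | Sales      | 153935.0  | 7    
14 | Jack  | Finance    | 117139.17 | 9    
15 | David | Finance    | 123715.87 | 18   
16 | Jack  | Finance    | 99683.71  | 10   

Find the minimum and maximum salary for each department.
SELECT department, MIN(salary), MAX(salary)
FROM employees
GROUP BY department

Result:
  Finance: min=99683.71, max=150142.56
  HR: min=83813.52, max=142321.12
  Sales: min=55915.71, max=153935.00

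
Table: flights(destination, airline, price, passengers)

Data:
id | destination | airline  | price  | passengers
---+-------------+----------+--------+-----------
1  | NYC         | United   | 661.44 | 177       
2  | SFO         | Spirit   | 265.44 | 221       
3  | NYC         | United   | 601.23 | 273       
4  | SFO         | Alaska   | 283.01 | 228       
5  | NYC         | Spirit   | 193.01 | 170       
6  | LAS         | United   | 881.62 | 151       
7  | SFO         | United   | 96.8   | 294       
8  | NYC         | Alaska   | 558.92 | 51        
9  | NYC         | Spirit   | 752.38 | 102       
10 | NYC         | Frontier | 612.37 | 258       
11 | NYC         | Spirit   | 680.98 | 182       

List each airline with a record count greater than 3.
SELECT airline, COUNT(*) as cnt
FROM flights
GROUP BY airline
HAVING COUNT(*) > 3

Result:
  Spirit: 4
  United: 4

Note: HAVING filters groups after aggregation, WHERE filters rows before.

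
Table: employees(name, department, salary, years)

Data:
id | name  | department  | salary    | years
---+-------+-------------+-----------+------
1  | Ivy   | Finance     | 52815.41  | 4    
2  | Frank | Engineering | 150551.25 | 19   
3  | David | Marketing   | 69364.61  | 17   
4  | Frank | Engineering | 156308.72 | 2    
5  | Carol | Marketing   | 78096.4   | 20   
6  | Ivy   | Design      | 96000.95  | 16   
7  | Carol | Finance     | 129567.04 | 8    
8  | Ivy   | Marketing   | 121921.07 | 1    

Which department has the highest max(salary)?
SELECT department, MAX(salary) as val
FROM employees
GROUP BY department
ORDER BY val DESC
LIMIT 1

Result: Engineering with max(salary) = 156308.72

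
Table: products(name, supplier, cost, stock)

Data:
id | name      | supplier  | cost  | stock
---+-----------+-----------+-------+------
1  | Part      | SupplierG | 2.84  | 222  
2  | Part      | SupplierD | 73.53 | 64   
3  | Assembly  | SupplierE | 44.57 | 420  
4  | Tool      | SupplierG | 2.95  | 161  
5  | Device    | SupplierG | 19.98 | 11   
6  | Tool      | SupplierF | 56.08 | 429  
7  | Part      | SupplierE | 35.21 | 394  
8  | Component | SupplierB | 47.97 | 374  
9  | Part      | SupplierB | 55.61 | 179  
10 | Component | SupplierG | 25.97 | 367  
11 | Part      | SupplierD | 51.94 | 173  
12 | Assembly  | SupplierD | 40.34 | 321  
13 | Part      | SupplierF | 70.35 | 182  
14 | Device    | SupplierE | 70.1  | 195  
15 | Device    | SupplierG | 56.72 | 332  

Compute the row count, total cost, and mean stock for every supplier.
SELECT supplier,
       COUNT(*) as cnt,
       SUM(cost) as total_cost,
       AVG(stock) as avg_stock
FROM products
GROUP BY supplier

Result:
  SupplierB: 2 records, 103.58 total cost, 276.50 avg stock
  SupplierD: 3 records, 165.81 total cost, 186.00 avg stock
  SupplierE: 3 records, 149.88 total cost, 336.33 avg stock
  SupplierF: 2 records, 126.43 total cost, 305.50 avg stock
  SupplierG: 5 records, 108.46 total cost, 218.60 avg stock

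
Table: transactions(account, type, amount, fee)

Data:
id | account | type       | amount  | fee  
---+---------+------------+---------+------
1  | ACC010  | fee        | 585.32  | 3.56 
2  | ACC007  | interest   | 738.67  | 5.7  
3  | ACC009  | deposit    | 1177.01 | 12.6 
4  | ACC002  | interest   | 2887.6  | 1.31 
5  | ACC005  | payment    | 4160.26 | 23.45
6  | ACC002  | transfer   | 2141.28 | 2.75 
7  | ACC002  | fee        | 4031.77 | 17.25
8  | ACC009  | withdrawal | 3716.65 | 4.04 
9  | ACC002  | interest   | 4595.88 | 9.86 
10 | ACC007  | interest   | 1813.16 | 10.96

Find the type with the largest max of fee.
SELECT type, MAX(fee) as val
FROM transactions
GROUP BY type
ORDER BY val DESC
LIMIT 1

Result: payment with max(fee) = 23.45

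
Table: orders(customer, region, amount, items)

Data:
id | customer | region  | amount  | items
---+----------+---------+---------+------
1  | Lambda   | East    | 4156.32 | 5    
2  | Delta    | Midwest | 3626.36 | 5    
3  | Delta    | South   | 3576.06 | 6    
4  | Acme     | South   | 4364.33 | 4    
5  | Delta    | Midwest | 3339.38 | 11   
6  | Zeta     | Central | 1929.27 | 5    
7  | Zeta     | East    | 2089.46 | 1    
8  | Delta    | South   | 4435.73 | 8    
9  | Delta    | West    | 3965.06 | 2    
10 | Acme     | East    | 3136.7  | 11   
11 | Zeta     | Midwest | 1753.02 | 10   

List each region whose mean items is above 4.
SELECT region, AVG(items)
FROM orders
GROUP BY region
HAVING AVG(items) > 4

Result:
  Central: avg=5.00
  East: avg=5.67
  Midwest: avg=8.67
  South: avg=6.00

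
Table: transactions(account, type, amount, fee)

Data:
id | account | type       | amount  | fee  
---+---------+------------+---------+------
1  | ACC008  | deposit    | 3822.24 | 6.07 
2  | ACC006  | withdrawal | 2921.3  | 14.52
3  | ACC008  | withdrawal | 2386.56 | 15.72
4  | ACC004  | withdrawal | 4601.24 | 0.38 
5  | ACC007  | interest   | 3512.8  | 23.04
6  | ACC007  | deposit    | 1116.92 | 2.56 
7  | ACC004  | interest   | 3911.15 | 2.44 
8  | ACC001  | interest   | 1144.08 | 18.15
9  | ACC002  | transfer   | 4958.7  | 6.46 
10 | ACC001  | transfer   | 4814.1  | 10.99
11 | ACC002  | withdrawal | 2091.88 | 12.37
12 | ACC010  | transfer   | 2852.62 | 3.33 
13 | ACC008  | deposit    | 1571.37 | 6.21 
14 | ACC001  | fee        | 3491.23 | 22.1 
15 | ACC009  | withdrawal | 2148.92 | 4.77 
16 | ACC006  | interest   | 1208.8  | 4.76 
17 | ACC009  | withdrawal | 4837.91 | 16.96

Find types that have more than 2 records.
SELECT type, COUNT(*) as cnt
FROM transactions
GROUP BY type
HAVING COUNT(*) > 2

Result:
  deposit: 3
  interest: 4
  transfer: 3
  withdrawal: 6

Note: HAVING filters groups after aggregation, WHERE filters rows before.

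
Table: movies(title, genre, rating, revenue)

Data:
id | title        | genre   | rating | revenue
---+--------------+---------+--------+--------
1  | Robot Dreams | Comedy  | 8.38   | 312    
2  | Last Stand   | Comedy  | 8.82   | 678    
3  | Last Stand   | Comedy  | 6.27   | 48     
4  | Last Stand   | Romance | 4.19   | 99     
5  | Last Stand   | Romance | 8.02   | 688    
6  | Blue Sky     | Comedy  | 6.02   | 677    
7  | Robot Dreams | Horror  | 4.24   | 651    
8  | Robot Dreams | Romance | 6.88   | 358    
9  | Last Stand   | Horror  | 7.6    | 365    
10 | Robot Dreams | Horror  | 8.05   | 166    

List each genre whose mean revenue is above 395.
SELECT genre, AVG(revenue)
FROM movies
GROUP BY genre
HAVING AVG(revenue) > 395

Result:
  Comedy: avg=428.75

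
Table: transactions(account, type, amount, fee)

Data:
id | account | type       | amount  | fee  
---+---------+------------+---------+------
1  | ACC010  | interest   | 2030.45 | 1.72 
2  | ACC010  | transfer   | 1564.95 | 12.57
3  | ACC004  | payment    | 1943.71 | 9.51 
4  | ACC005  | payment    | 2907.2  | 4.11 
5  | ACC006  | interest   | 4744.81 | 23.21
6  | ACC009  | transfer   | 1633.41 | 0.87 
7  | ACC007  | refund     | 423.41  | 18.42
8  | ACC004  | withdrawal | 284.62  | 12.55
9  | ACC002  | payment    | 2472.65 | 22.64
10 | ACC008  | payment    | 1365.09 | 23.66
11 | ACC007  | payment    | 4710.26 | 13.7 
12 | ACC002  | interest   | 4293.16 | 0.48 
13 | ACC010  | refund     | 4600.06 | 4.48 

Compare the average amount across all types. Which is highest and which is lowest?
SELECT type, AVG(amount)
FROM transactions
GROUP BY type
ORDER BY AVG(amount)

All groups:
  withdrawal: 284.62
  transfer: 1599.18
  refund: 2511.74
  payment: 2679.78
  interest: 3689.47

Highest: interest (3689.47)
Lowest: withdrawal (284.62)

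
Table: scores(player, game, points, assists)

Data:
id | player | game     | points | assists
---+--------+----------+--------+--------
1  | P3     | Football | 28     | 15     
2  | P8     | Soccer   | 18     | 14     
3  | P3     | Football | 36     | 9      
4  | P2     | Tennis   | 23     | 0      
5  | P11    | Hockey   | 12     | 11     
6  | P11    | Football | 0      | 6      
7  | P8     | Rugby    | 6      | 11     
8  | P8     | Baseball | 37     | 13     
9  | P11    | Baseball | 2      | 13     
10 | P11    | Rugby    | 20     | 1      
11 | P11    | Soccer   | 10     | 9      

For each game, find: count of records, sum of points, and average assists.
SELECT game,
       COUNT(*) as cnt,
       SUM(points) as total_points,
       AVG(assists) as avg_assists
FROM scores
GROUP BY game

Result:
  Baseball: 2 records, 39 total points, 13.00 avg assists
  Football: 3 records, 64 total points, 10.00 avg assists
  Hockey: 1 records, 12 total points, 11.00 avg assists
  Rugby: 2 records, 26 total points, 6.00 avg assists
  Soccer: 2 records, 28 total points, 11.50 avg assists
  Tennis: 1 records, 23 total points, 0.00 avg assists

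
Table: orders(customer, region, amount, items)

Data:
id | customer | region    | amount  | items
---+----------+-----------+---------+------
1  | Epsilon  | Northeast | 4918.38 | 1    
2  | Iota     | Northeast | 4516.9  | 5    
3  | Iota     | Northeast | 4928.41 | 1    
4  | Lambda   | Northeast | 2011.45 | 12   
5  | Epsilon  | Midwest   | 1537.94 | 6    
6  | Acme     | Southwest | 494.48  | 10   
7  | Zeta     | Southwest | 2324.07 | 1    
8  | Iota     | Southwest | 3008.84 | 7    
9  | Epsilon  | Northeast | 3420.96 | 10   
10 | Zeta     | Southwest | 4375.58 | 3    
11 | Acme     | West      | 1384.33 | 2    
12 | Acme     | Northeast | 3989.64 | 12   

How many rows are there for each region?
SELECT region, COUNT(*) as count
FROM orders
GROUP BY region

Result:
  Midwest: 1
  Northeast: 6
  Southwest: 4
  West: 1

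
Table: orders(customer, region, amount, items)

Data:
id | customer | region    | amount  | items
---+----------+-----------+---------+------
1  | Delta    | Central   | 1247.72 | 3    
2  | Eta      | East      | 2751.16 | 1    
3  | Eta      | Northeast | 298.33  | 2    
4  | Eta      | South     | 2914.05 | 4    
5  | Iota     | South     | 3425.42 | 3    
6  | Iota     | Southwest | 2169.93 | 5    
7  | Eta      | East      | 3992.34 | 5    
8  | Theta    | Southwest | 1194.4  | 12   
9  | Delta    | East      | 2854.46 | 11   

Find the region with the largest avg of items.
SELECT region, AVG(items) as val
FROM orders
GROUP BY region
ORDER BY val DESC
LIMIT 1

Result: Southwest with avg(items) = 8.50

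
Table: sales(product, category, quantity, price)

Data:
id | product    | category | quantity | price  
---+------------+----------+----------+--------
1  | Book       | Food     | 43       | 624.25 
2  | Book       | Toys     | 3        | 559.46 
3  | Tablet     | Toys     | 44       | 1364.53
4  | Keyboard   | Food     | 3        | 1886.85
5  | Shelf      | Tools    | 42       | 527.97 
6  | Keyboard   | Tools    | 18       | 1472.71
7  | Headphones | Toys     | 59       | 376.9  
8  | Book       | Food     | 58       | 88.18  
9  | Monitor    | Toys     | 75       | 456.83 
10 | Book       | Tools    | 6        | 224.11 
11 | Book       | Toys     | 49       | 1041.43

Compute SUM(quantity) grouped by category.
SELECT category, SUM(quantity) as result
FROM sales
GROUP BY category

Result:
  Food: 104
  Tools: 66
  Toys: 230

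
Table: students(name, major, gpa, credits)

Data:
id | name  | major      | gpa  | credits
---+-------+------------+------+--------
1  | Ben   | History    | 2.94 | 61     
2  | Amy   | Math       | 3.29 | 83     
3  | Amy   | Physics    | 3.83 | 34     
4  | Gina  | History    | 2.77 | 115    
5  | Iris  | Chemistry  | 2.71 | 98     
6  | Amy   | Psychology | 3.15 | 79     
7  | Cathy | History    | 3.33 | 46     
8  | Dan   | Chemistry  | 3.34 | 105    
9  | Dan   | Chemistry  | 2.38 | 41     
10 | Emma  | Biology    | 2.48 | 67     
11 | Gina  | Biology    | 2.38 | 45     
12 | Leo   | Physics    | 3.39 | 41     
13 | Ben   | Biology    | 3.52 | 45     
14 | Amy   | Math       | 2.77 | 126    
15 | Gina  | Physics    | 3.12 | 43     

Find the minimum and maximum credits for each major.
SELECT major, MIN(credits), MAX(credits)
FROM students
GROUP BY major

Result:
  Biology: min=45, max=67
  Chemistry: min=41, max=105
  History: min=46, max=115
  Math: min=83, max=126
  Physics: min=34, max=43
  Psychology: min=79, max=79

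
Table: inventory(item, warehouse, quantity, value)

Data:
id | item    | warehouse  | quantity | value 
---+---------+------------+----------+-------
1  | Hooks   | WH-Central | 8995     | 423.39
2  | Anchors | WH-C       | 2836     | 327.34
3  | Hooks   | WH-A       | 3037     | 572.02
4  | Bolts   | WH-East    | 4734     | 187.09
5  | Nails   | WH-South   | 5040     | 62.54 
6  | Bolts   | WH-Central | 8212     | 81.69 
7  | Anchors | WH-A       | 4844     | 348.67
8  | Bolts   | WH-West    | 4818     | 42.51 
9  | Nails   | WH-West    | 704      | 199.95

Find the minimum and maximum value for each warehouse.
SELECT warehouse, MIN(value), MAX(value)
FROM inventory
GROUP BY warehouse

Result:
  WH-A: min=348.67, max=572.02
  WH-C: min=327.34, max=327.34
  WH-Central: min=81.69, max=423.39
  WH-East: min=187.09, max=187.09
  WH-South: min=62.54, max=62.54
  WH-West: min=42.51, max=199.95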